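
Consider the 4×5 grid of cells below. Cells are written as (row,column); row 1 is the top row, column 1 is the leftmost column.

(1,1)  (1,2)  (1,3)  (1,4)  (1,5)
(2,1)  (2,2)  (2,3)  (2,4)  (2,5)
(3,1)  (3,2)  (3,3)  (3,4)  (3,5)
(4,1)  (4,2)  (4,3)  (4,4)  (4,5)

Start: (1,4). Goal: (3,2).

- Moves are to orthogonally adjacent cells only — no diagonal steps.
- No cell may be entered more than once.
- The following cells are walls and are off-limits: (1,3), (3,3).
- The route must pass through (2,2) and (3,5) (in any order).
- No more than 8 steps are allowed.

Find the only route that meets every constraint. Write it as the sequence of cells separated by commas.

The budget equals the shortest possible length, so every move has to be on a shortest route through the required cells.
Route from (1,4): right to (1,5), 2× down (reaching (3,5)), left to (3,4), up to (2,4), 2× left (reaching (2,2)), down to (3,2) — 8 moves in all.
Check: all required cells visited; 8 ≤ 8 moves.

(1,4), (1,5), (2,5), (3,5), (3,4), (2,4), (2,3), (2,2), (3,2)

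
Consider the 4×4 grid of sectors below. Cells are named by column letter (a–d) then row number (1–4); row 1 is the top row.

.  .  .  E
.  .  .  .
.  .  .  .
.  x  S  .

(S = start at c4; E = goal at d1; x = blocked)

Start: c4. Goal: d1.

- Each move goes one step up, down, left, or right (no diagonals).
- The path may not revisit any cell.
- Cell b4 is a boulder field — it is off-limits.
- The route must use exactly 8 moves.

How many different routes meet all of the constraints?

13

Need simple routes of exactly 8 moves from c4 to d1 (Manhattan distance 4, so 2 moves are spent on a detour and 2 undoing it).
Branch systematically from the start, pruning whenever the remaining move budget drops below the Manhattan distance to d1 or differs from it in parity. Grouping the completions by first move — via c3: 8; via d4: 5 — and summing: 8 + 5 = 13.
That gives 13 routes.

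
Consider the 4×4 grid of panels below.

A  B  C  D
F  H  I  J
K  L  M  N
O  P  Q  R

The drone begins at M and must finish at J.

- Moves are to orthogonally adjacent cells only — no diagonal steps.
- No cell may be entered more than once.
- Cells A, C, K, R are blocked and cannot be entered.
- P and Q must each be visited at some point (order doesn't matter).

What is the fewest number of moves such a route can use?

6

Any route passes through P and Q in some order between M and J. Summing Manhattan distances along each leg and taking the cheapest ordering (M → P → Q → J) gives a lower bound of 2 + 1 + 3 = 6 moves.
A route of 6 moves achieves this: M → Q → P → L → H → I → J.
Since 6 matches the lower bound, it is optimal.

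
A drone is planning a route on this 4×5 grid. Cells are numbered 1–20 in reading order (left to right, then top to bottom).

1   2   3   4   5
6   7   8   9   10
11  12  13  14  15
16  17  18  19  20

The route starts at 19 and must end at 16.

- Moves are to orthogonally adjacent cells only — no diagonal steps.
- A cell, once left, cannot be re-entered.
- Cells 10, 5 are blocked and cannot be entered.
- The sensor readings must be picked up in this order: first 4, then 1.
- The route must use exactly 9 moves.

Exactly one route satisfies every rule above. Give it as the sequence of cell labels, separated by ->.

The waypoints must appear in the order 4, 1, with no cell reused.
Route from 19: up 3 to 4, left 3 to 1, down 3 to 16 — 9 moves in all.
Check: order respected (4 at step 3, 1 at step 6); 9 moves as required.

19 -> 14 -> 9 -> 4 -> 3 -> 2 -> 1 -> 6 -> 11 -> 16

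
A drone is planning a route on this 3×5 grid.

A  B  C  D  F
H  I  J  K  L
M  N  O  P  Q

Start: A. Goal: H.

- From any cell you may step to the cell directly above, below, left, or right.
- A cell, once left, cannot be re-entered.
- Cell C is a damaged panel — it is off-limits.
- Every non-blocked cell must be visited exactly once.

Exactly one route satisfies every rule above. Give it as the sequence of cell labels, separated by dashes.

A - B - I - J - K - D - F - L - Q - P - O - N - M - H

Need to visit all 14 open cells exactly once, starting at A and ending at H.
Cell M has only two open neighbours (H and N), so the path must pass straight through it: one of those is the cell it's entered from and the other is where it exits.
Route from A: right 1 to B, down 1 to I, right 2 to K, up 1 to D, right 1 to F, down 2 to Q, left 4 to M, up 1 to H — 13 moves in all.
Check: all 14 open cells covered.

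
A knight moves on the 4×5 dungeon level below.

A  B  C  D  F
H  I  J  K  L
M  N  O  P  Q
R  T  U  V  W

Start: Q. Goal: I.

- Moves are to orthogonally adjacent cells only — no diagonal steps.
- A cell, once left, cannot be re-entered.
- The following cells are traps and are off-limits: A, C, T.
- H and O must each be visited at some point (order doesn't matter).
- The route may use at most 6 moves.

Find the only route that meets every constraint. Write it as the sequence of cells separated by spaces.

The budget equals the shortest possible length, so every move has to be on a shortest route through the required cells.
Route from Q: 4× left (reaching M), up to H, right to I — 6 moves in all.
Check: all required cells visited; 6 ≤ 6 moves.

Q P O N M H I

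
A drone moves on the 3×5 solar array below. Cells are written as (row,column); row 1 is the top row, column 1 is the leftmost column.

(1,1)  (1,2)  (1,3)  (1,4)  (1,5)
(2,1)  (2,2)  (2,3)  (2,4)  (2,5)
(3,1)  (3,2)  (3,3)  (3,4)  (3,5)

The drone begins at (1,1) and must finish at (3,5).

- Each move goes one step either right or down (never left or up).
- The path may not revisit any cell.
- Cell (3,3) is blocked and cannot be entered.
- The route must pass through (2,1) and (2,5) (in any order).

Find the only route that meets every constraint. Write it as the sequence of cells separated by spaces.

Moves only go right or down, so the column and row indices never decrease.
Route from (1,1): down 1 to (2,1), right 4 to (2,5), down 1 to (3,5) — 6 moves in all.
Check: all required cells visited.

(1,1) (2,1) (2,2) (2,3) (2,4) (2,5) (3,5)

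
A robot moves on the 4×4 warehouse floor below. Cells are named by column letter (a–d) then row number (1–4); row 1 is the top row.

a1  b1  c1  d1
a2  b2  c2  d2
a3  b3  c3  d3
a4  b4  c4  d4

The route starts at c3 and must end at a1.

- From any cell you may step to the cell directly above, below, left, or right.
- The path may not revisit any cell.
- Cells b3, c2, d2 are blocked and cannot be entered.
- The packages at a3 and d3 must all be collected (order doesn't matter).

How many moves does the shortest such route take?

Any route passes through a3 and d3 in some order between c3 and a1. Summing Manhattan distances along each leg and taking the cheapest ordering (c3 → d3 → a3 → a1) gives a lower bound of 1 + 3 + 2 = 6 moves.
That bound ignores the blocked cells. Measuring each leg by the fewest moves that actually steer around them (c3→d3: 1; d3→a3: 5; a3→a1: 2) raises the lower bound to 8.
A route of 8 moves exists: c3 → d3 → d4 → c4 → b4 → a4 → a3 → a2 → a1.
Since 8 matches that lower bound, it is optimal.

8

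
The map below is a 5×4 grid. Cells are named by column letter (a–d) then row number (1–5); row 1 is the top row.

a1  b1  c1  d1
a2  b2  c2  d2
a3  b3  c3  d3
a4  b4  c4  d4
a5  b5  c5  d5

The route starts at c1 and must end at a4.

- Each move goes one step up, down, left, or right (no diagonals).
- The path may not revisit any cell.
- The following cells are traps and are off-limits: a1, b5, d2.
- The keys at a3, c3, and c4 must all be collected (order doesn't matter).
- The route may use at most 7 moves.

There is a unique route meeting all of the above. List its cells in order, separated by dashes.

Any route must reach a3, c3, and c4 and still end at a4 within 7 moves, so the order of the required stops is forced.
Route from c1: 3× down (reaching c4), left to b4, up to b3, left to a3, down to a4 — 7 moves in all.
Check: all required cells visited; 7 ≤ 7 moves.

c1 - c2 - c3 - c4 - b4 - b3 - a3 - a4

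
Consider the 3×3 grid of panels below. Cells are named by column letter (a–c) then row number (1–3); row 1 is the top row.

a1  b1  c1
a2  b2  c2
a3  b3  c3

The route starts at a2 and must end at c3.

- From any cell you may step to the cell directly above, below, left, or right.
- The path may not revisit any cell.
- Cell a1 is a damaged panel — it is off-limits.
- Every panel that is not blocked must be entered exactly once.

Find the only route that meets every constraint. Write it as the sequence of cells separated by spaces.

Need to visit all 8 open cells exactly once, starting at a2 and ending at c3.
Cell c1 has only two open neighbours (c2 and b1), so the path must pass straight through it: one of those is the cell it's entered from and the other is where it exits.
Route from a2: down to a3, right to b3, 2× up (reaching b1), right to c1, 2× down (reaching c3) — 7 moves in all.
Check: all 8 open cells covered.

a2 a3 b3 b2 b1 c1 c2 c3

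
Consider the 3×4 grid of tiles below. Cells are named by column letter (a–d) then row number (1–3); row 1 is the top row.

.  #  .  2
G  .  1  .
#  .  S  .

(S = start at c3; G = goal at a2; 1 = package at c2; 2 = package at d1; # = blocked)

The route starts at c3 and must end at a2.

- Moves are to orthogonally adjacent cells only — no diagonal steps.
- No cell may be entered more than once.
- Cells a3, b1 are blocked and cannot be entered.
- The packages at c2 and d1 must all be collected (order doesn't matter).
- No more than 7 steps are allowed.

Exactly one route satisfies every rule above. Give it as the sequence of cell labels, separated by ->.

c3 -> d3 -> d2 -> d1 -> c1 -> c2 -> b2 -> a2

The budget equals the shortest possible length, so every move has to be on a shortest route through the required cells.
Route from c3: right 1 to d3, up 2 to d1, left 1 to c1, down 1 to c2, left 2 to a2 — 7 moves in all.
Check: all required cells visited; 7 ≤ 7 moves.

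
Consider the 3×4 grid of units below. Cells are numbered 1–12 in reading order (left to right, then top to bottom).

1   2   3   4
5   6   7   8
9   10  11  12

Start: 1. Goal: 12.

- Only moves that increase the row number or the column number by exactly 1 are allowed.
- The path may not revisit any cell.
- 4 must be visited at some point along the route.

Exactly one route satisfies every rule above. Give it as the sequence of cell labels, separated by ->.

Moves only go right or down, so the column and row indices never decrease.
Route from 1: right 3 to 4, down 2 to 12 — 5 moves in all.
Check: all required cells visited.

1 -> 2 -> 3 -> 4 -> 8 -> 12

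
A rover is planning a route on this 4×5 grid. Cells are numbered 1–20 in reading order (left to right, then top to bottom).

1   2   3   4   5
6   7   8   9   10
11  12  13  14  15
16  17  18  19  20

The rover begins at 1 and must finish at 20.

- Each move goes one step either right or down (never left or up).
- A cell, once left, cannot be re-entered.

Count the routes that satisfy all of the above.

A right/down-only route from 1 to 20 makes exactly 3 down-moves and 4 right-moves in some order.
With no other constraints that would be C(7,3) = 35 routes.
That gives 35 routes.

35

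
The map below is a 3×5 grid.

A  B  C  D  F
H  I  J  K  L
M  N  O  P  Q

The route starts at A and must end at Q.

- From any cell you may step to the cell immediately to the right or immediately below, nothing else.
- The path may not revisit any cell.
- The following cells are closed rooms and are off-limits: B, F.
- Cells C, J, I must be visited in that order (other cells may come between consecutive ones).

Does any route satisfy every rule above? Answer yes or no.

I lies to the left of J, so going from J to I would need a leftward move — but moves only go right/down, so J cannot be visited before I.

no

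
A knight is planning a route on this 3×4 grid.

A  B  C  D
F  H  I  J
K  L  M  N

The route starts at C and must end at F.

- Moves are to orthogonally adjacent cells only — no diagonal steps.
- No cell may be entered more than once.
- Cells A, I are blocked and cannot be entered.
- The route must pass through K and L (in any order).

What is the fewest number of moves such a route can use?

5

Any route passes through K and L in some order between C and F. Summing Manhattan distances along each leg and taking the cheapest ordering (C → L → K → F) gives a lower bound of 3 + 1 + 1 = 5 moves.
A route of 5 moves achieves this: C → B → H → L → K → F.
Since 5 matches the lower bound, it is optimal.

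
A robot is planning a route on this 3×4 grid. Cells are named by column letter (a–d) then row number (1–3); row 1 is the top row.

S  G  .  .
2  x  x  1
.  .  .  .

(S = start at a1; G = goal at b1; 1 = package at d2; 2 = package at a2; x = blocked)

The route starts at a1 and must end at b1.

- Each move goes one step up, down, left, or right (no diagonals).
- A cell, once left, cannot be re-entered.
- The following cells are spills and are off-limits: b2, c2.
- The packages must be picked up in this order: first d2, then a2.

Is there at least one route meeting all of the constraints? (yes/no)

no

Ignoring the required order, 1 revisit-free route from a1 to b1 passes through all of d2 and a2; the waypoint orders that occur are a2 → d2 (1) — never d2 → a2.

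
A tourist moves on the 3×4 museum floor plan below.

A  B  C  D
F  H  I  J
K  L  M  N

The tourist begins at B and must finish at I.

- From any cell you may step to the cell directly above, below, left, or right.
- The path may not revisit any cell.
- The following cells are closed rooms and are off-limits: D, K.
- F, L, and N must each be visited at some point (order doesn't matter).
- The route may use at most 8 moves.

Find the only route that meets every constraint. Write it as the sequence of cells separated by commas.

B, A, F, H, L, M, N, J, I

Any route must reach F, L, and N and still end at I within 8 moves, so the order of the required stops is forced.
Route from B: left 1 to A, down 1 to F, right 1 to H, down 1 to L, right 2 to N, up 1 to J, left 1 to I — 8 moves in all.
Check: all required cells visited; 8 ≤ 8 moves.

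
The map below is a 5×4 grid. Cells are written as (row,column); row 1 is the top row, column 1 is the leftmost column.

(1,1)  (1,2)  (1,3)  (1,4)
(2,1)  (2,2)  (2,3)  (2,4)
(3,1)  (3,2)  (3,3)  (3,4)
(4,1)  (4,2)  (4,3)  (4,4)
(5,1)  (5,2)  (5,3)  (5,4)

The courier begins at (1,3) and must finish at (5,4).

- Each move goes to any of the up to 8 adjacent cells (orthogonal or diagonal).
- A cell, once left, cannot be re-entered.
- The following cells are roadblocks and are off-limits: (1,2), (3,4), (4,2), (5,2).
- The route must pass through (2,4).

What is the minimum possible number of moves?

4

Any route passes through (2,4) somewhere between (1,3) and (5,4). Summing Chebyshev distances along the two legs ((1,3) → (2,4) → (5,4)) gives a lower bound of 1 + 3 = 4 moves.
A route of 4 moves achieves this: (1,3) → (2,4) → (3,3) → (4,3) → (5,4).
Since 4 matches the lower bound, it is optimal.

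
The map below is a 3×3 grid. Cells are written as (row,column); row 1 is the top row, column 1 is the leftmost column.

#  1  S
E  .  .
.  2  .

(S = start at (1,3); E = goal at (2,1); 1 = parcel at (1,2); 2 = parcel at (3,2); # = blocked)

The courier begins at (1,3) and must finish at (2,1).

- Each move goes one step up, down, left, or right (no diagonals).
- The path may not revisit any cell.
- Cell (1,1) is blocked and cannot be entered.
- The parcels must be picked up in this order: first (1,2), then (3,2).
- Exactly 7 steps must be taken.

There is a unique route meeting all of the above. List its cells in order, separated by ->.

The waypoints must appear in the order (1,2), (3,2), with no cell reused.
Route from (1,3): left to (1,2), down to (2,2), right to (2,3), down to (3,3), 2× left (reaching (3,1)), up to (2,1) — 7 moves in all.
Check: order respected (1 at step 1, 2 at step 5); 7 moves as required.

(1,3) -> (1,2) -> (2,2) -> (2,3) -> (3,3) -> (3,2) -> (3,1) -> (2,1)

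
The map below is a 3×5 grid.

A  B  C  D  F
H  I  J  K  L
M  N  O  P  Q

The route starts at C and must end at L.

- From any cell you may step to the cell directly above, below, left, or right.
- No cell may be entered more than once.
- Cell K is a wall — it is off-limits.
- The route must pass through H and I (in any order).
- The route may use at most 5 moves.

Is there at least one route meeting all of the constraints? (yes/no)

no

Even ignoring the no-revisit rule, getting from C to L, taking the cheapest ordering C → H → I → L needs at least 3 + 1 + 5 = 9 moves (fewest moves per leg, detouring around blocked cells), which exceeds the 5-move limit.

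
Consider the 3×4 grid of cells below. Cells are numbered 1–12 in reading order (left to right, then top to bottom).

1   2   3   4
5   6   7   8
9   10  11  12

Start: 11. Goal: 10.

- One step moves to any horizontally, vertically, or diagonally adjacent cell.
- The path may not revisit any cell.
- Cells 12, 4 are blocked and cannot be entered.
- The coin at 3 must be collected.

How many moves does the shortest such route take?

Any route passes through 3 somewhere between 11 and 10. Summing Chebyshev distances along the two legs (11 → 3 → 10) gives a lower bound of 2 + 2 = 4 moves.
A route of 4 moves achieves this: 11 → 6 → 3 → 7 → 10.
Since 4 matches the lower bound, it is optimal.

4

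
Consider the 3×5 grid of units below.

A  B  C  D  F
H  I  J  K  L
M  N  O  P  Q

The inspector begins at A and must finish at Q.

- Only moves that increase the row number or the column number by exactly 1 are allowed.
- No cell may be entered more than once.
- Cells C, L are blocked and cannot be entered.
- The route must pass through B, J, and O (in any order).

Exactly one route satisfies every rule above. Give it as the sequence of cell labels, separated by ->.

A -> B -> I -> J -> O -> P -> Q

Moves only go right or down, so the column and row indices never decrease.
Route from A: right 1 to B, down 1 to I, right 1 to J, down 1 to O, right 2 to Q — 6 moves in all.
Check: all required cells visited.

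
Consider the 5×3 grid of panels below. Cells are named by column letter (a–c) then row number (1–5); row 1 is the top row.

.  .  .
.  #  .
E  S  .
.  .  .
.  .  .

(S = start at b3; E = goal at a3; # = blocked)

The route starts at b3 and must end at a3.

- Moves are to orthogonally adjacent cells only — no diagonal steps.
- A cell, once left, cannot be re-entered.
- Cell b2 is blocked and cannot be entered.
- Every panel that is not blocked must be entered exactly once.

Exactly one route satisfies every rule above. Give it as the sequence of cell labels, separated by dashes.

b3 - b4 - a4 - a5 - b5 - c5 - c4 - c3 - c2 - c1 - b1 - a1 - a2 - a3

Need to visit all 14 open cells exactly once, starting at b3 and ending at a3.
Cell c5 has only two open neighbours (c4 and b5), so the path must pass straight through it: one of those is the cell it's entered from and the other is where it exits.
Route from b3: down 1 to b4, left 1 to a4, down 1 to a5, right 2 to c5, up 4 to c1, left 2 to a1, down 2 to a3 — 13 moves in all.
Check: all 14 open cells covered.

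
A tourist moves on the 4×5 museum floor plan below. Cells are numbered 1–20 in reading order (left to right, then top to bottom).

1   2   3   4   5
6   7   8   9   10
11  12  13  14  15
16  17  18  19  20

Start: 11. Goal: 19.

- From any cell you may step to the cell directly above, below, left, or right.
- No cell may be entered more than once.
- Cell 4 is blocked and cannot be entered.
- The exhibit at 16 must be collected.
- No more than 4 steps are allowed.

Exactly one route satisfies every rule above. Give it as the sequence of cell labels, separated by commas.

The budget equals the shortest possible length, so every move has to be on a shortest route through the required cells.
Route from 11: down to 16, 3× right (reaching 19) — 4 moves in all.
Check: all required cells visited; 4 ≤ 4 moves.

11, 16, 17, 18, 19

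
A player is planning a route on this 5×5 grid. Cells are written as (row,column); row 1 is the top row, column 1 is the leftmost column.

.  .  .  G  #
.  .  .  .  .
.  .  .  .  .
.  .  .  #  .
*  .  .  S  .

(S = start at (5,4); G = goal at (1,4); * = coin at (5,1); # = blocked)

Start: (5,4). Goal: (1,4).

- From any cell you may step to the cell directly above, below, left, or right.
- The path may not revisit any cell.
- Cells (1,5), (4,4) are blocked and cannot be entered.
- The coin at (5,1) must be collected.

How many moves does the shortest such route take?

Any route passes through (5,1) somewhere between (5,4) and (1,4). Summing Manhattan distances along the two legs ((5,4) → (5,1) → (1,4)) gives a lower bound of 3 + 7 = 10 moves.
A route of 10 moves achieves this: (5,4) → (5,3) → (5,2) → (5,1) → (4,1) → (3,1) → (2,1) → (1,1) → (1,2) → (1,3) → (1,4).
Since 10 matches the lower bound, it is optimal.

10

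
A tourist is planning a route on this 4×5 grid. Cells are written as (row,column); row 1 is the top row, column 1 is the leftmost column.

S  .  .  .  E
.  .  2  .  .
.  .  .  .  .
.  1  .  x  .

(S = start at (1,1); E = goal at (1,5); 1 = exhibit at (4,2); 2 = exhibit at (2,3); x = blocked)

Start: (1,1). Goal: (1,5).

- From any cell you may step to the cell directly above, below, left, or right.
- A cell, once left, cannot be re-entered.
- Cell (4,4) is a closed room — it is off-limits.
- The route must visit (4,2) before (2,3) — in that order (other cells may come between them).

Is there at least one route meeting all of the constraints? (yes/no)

yes

One route that works: (1,1) → (2,1) → (3,1) → (4,1) → (4,2) → (3,2) → (2,2) → (2,3) → (1,3) → (1,4) → (1,5).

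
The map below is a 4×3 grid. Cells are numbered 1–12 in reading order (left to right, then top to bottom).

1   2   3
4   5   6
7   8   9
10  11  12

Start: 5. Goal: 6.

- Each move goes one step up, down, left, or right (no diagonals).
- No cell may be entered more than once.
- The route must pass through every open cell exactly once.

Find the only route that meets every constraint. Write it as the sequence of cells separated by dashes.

Need to visit all 12 open cells exactly once, starting at 5 and ending at 6.
Cell 12 has only two open neighbours (9 and 11), so the path must pass straight through it: one of those is the cell it's entered from and the other is where it exits.
Route from 5: down to 8, right to 9, down to 12, 2× left (reaching 10), 3× up (reaching 1), 2× right (reaching 3), down to 6 — 11 moves in all.
Check: all 12 open cells covered.

5 - 8 - 9 - 12 - 11 - 10 - 7 - 4 - 1 - 2 - 3 - 6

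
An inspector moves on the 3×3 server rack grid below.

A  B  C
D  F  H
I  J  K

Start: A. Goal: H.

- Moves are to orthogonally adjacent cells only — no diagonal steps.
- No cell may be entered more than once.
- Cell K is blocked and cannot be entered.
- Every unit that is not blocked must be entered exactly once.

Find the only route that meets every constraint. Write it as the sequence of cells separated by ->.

Need to visit all 8 open cells exactly once, starting at A and ending at H.
Route from A: 2× down (reaching I), right to J, 2× up (reaching B), right to C, down to H — 7 moves in all.
Check: all 8 open cells covered.

A -> D -> I -> J -> F -> B -> C -> H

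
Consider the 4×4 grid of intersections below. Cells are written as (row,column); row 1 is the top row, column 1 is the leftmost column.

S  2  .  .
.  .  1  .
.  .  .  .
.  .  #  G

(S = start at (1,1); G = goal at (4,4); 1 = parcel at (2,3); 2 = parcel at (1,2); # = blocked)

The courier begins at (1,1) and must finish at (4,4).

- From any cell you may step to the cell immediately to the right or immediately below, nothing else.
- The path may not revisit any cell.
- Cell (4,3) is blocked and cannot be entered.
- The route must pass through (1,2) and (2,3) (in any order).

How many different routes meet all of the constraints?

A right/down-only route from (1,1) to (4,4) makes exactly 3 down-moves and 3 right-moves in some order.
With no other constraints that would be C(6,3) = 20 routes.
A monotone route can only reach the required cells in the order (1,2), (2,3), so split there and multiply the segment counts (each segment already excludes blocked cells): (1,1)→(1,2): 1; (1,2)→(2,3): 2; (2,3)→(4,4): 2; product = 4.
That gives 4 routes.

4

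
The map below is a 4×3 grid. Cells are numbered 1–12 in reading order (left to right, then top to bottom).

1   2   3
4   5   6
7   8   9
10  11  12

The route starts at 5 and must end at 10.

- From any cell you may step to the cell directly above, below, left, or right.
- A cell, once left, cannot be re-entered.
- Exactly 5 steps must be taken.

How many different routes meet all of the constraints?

6

Need simple routes of exactly 5 moves from 5 to 10 (Manhattan distance 3, so 1 moves are spent on a detour and 1 undoing it).
Enumerating: 5 2 1 4 7 10 | 5 8 9 12 11 10 | 5 4 7 8 11 10 | 5 6 9 12 11 10 | 5 6 9 8 11 10 | 5 6 9 8 7 10.
That gives 6 routes.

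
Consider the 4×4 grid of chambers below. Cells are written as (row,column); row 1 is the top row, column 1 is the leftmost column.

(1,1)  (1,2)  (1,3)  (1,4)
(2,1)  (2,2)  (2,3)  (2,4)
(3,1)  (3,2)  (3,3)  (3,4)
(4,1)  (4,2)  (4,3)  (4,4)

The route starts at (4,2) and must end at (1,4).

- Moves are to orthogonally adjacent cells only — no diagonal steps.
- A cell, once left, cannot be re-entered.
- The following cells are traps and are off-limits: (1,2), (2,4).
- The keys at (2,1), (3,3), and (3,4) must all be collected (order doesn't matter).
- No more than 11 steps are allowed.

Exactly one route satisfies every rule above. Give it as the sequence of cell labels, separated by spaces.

(4,2) (4,3) (4,4) (3,4) (3,3) (3,2) (3,1) (2,1) (2,2) (2,3) (1,3) (1,4)

Any route must reach (2,1), (3,3), and (3,4) and still end at (1,4) within 11 moves, so the order of the required stops is forced.
Route from (4,2): 2× right (reaching (4,4)), up to (3,4), 3× left (reaching (3,1)), up to (2,1), 2× right (reaching (2,3)), up to (1,3), right to (1,4) — 11 moves in all.
Check: all required cells visited; 11 ≤ 11 moves.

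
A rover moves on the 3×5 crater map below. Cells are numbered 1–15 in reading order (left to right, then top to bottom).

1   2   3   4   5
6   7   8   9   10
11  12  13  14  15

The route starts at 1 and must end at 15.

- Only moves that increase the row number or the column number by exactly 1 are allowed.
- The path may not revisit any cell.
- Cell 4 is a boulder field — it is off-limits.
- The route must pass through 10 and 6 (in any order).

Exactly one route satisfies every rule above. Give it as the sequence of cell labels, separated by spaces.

Moves only go right or down, so the column and row indices never decrease.
Route from 1: down to 6, 4× right (reaching 10), down to 15 — 6 moves in all.
Check: all required cells visited.

1 6 7 8 9 10 15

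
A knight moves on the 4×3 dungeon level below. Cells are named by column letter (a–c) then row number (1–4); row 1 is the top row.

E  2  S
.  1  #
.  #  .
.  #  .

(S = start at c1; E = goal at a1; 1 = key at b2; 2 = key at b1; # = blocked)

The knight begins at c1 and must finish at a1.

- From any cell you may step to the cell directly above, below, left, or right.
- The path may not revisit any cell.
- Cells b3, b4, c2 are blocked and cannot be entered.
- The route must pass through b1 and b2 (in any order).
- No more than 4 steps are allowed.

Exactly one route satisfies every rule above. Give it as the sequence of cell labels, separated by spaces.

The 4-move cap with required stops at b1, b2 leaves no slack for detours.
Route from c1: left to b1, down to b2, left to a2, up to a1 — 4 moves in all.
Check: all required cells visited; 4 ≤ 4 moves.

c1 b1 b2 a2 a1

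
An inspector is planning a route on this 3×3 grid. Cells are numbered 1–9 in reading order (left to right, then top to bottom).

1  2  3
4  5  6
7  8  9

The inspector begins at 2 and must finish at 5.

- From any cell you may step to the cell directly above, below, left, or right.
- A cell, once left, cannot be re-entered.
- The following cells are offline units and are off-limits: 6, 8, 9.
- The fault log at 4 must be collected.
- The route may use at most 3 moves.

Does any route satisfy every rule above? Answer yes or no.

One route that works: 2 → 1 → 4 → 5.

yes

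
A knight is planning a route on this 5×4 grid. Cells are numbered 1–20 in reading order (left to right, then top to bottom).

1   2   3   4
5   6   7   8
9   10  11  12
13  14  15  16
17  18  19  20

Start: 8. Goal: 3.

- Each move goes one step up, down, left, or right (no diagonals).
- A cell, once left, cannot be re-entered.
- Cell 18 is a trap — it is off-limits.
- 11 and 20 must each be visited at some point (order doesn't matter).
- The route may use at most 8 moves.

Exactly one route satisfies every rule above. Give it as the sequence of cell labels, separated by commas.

Any route must reach 11 and 20 and still end at 3 within 8 moves, so the order of the required stops is forced.
Route from 8: down 3 to 20, left 1 to 19, up 4 to 3 — 8 moves in all.
Check: all required cells visited; 8 ≤ 8 moves.

8, 12, 16, 20, 19, 15, 11, 7, 3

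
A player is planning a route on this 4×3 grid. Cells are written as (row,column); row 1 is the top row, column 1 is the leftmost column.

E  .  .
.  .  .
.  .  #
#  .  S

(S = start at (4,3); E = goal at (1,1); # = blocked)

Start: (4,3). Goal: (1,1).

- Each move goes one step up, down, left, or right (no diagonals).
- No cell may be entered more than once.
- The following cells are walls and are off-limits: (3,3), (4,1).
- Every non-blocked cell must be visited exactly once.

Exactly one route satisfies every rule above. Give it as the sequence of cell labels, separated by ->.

(4,3) -> (4,2) -> (3,2) -> (3,1) -> (2,1) -> (2,2) -> (2,3) -> (1,3) -> (1,2) -> (1,1)

Need to visit all 10 open cells exactly once, starting at (4,3) and ending at (1,1).
Cell (1,3) has only two open neighbours ((2,3) and (1,2)), so the path must pass straight through it: one of those is the cell it's entered from and the other is where it exits.
Route from (4,3): left to (4,2), up to (3,2), left to (3,1), up to (2,1), 2× right (reaching (2,3)), up to (1,3), 2× left (reaching (1,1)) — 9 moves in all.
Check: all 10 open cells covered.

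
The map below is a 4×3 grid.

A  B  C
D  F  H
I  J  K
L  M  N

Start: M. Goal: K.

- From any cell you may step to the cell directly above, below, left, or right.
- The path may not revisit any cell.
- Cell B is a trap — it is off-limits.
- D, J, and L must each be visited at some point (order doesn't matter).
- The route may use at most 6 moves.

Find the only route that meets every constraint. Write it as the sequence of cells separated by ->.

M -> L -> I -> D -> F -> J -> K

The 6-move cap with required stops at D, J, L leaves no slack for detours.
Route from M: left 1 to L, up 2 to D, right 1 to F, down 1 to J, right 1 to K — 6 moves in all.
Check: all required cells visited; 6 ≤ 6 moves.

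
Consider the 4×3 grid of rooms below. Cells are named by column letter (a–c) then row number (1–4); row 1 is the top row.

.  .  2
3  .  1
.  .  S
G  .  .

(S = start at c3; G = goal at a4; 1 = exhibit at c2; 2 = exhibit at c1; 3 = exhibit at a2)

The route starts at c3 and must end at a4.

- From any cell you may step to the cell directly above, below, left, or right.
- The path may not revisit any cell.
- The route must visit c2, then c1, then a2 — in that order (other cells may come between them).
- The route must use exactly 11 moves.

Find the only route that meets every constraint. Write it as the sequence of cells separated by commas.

The waypoints must appear in the order c2, c1, a2, with no cell reused.
Route from c3: down 1 to c4, left 1 to b4, up 2 to b2, right 1 to c2, up 1 to c1, left 2 to a1, down 3 to a4 — 11 moves in all.
Check: order respected (1 at step 5, 2 at step 6, 3 at step 9); 11 moves as required.

c3, c4, b4, b3, b2, c2, c1, b1, a1, a2, a3, a4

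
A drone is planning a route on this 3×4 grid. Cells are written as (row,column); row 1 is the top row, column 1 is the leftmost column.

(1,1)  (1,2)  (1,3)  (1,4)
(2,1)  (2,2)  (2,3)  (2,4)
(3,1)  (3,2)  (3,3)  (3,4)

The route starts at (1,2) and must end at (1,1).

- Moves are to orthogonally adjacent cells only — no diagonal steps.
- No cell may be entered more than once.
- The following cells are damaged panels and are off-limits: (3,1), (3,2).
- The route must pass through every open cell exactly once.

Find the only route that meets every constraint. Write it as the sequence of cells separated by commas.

(1,2), (1,3), (1,4), (2,4), (3,4), (3,3), (2,3), (2,2), (2,1), (1,1)

Need to visit all 10 open cells exactly once, starting at (1,2) and ending at (1,1).
Cell (3,4) has only two open neighbours ((2,4) and (3,3)), so the path must pass straight through it: one of those is the cell it's entered from and the other is where it exits.
Route from (1,2): right 2 to (1,4), down 2 to (3,4), left 1 to (3,3), up 1 to (2,3), left 2 to (2,1), up 1 to (1,1) — 9 moves in all.
Check: all 10 open cells covered.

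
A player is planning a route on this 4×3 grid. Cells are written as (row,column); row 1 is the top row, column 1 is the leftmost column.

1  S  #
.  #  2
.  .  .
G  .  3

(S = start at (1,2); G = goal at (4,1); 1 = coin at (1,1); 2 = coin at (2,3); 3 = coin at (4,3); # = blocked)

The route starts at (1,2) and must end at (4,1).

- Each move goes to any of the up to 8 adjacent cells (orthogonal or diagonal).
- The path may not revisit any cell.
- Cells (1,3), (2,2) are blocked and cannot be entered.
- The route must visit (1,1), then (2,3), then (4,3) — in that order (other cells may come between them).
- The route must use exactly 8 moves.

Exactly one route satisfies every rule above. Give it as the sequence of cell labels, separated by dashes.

(1,2) - (1,1) - (2,1) - (3,2) - (2,3) - (3,3) - (4,3) - (4,2) - (4,1)

The waypoints must appear in the order (1,1), (2,3), (4,3), with no cell reused.
Route from (1,2): left to (1,1), down to (2,1), down-right to (3,2), up-right to (2,3), 2× down (reaching (4,3)), 2× left (reaching (4,1)) — 8 moves in all.
Check: order respected (1 at step 1, 2 at step 4, 3 at step 6); 8 moves as required.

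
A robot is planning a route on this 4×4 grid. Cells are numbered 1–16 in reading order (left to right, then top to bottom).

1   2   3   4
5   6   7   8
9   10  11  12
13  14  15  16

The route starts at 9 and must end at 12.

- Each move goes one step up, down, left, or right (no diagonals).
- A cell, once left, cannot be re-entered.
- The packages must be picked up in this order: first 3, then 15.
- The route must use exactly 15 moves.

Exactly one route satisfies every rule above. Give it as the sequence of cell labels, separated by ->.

9 -> 13 -> 14 -> 10 -> 6 -> 5 -> 1 -> 2 -> 3 -> 4 -> 8 -> 7 -> 11 -> 15 -> 16 -> 12

The waypoints must appear in the order 3, 15, with no cell reused.
Route from 9: down 1 to 13, right 1 to 14, up 2 to 6, left 1 to 5, up 1 to 1, right 3 to 4, down 1 to 8, left 1 to 7, down 2 to 15, right 1 to 16, up 1 to 12 — 15 moves in all.
Check: order respected (3 at step 8, 15 at step 13); 15 moves as required.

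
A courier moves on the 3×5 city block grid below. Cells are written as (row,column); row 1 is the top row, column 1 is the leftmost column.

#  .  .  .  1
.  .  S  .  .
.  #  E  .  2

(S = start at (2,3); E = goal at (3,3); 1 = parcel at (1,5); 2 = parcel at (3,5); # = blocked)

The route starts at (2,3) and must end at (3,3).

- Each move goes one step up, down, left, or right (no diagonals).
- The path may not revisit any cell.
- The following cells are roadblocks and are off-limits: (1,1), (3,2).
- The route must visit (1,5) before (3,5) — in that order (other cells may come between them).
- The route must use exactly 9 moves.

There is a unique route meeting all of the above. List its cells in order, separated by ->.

(2,3) -> (2,2) -> (1,2) -> (1,3) -> (1,4) -> (1,5) -> (2,5) -> (3,5) -> (3,4) -> (3,3)

The waypoints must appear in the order (1,5), (3,5), with no cell reused.
Route from (2,3): left 1 to (2,2), up 1 to (1,2), right 3 to (1,5), down 2 to (3,5), left 2 to (3,3) — 9 moves in all.
Check: order respected (1 at step 5, 2 at step 7); 9 moves as required.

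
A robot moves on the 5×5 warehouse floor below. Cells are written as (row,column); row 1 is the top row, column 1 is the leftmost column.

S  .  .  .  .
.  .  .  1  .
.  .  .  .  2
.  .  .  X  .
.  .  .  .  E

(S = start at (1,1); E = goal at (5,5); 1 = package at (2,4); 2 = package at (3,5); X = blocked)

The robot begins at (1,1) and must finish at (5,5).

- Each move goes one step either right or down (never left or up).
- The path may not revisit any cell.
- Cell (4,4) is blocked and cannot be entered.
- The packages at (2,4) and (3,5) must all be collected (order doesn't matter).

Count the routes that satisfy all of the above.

8

A right/down-only route from (1,1) to (5,5) makes exactly 4 down-moves and 4 right-moves in some order.
With no other constraints that would be C(8,4) = 70 routes.
A monotone route can only reach the required cells in the order (2,4), (3,5), so split there and multiply the segment counts (each segment already excludes blocked cells): (1,1)→(2,4): 4; (2,4)→(3,5): 2; (3,5)→(5,5): 1; product = 8.
That gives 8 routes.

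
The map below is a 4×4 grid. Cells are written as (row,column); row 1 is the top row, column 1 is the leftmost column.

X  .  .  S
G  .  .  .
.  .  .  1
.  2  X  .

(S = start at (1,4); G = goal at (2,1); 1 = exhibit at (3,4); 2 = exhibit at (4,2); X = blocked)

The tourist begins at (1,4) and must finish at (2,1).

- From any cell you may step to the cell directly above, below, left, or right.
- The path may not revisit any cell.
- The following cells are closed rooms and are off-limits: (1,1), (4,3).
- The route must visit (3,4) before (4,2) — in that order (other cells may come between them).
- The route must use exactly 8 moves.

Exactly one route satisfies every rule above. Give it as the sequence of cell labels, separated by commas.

The waypoints must appear in the order (3,4), (4,2), with no cell reused.
Route from (1,4): 2× down (reaching (3,4)), 2× left (reaching (3,2)), down to (4,2), left to (4,1), 2× up (reaching (2,1)) — 8 moves in all.
Check: order respected (1 at step 2, 2 at step 5); 8 moves as required.

(1,4), (2,4), (3,4), (3,3), (3,2), (4,2), (4,1), (3,1), (2,1)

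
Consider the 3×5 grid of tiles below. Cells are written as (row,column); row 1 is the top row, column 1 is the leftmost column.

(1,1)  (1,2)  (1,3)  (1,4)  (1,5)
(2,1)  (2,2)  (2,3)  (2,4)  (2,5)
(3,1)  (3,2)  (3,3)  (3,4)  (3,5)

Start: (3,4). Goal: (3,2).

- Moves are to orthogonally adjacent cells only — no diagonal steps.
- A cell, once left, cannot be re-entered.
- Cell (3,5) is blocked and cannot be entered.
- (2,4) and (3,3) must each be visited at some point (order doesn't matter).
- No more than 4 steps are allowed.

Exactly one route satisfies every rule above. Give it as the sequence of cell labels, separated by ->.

Any route must reach (2,4) and (3,3) and still end at (3,2) within 4 moves, so the order of the required stops is forced.
Route from (3,4): up to (2,4), left to (2,3), down to (3,3), left to (3,2) — 4 moves in all.
Check: all required cells visited; 4 ≤ 4 moves.

(3,4) -> (2,4) -> (2,3) -> (3,3) -> (3,2)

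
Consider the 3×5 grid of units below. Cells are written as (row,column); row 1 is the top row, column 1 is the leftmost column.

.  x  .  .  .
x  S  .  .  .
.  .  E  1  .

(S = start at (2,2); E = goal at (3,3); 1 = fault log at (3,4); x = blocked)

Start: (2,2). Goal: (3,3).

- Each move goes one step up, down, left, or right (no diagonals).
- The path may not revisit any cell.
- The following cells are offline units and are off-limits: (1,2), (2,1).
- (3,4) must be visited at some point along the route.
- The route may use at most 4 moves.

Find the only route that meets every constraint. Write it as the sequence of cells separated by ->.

(2,2) -> (2,3) -> (2,4) -> (3,4) -> (3,3)

The budget equals the shortest possible length, so every move has to be on a shortest route through the required cells.
Route from (2,2): 2× right (reaching (2,4)), down to (3,4), left to (3,3) — 4 moves in all.
Check: all required cells visited; 4 ≤ 4 moves.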